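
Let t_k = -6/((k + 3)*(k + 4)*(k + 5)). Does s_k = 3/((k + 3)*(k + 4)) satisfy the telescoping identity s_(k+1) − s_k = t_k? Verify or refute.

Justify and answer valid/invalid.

s_(k+1) = 3/((k + 4)*(k + 5))
s_(k+1) − s_k = -6/(k**3 + 12*k**2 + 47*k + 60)
(s_(k+1) − s_k) − t_k = 0

valid (s_(k+1) − s_k reduces to t_k)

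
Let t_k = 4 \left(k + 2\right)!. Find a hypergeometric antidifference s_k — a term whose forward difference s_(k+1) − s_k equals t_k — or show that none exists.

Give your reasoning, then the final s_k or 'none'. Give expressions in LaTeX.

Step 1: r(k) = k + 3.
So A=k + 3 and B=1, with C=1.
Need (k + 3)·f(k+1) − (1)·f(k) = 1.
From deg A=1, deg B=0, deg C=0: d=-1.
d = -1 < 0 ⇒ no nonzero polynomial f; not summable.

none (Gosper's algorithm certifies no s_k)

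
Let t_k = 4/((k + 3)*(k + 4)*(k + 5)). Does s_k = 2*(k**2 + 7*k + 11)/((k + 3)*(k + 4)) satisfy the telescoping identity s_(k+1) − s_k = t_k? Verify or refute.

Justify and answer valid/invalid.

valid; difference matches t_k

s_(k+1) = 2*(7*k + (k + 1)**2 + 18)/((k + 4)*(k + 5))
s_(k+1) − s_k = 4/(k**3 + 12*k**2 + 47*k + 60)
(s_(k+1) − s_k) − t_k = 0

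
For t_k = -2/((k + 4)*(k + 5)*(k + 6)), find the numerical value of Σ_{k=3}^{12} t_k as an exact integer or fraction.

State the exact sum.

Σ = -125/8568

r(k) = (k + 4)/(k + 7) after simplifying.
A = k + 4, B = k + 7, C = 1.
Key eq: (k + 4)·f(k+1) = (k + 6)·f(k) + (1).
From deg A=1, deg B=1, deg C=0: d=2.
A polynomial solution: f(k) = k*(k + 9)/40.
Certificate R = B(k−1)f/C = k*(k + 6)*(k + 9)/40 gives s_k = k*(-k - 9)/(20*(k + 4)*(k + 5)).
Check: Δs_k = -2/(k**3 + 15*k**2 + 74*k + 120). ✓
Σ_(k=3)^(12) t_k = s_(13) − s_(3) = -143/3060 − (-9/280) = -125/8568.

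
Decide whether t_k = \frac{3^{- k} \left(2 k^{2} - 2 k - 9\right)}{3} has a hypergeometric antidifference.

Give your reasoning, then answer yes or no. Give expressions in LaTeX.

r(k) = (2*k**2 + 2*k - 9)/(3*(2*k**2 - 2*k - 9)) after simplifying.
Gosper form: A/B · C(k+1)/C(k) with A=1/3, B=1, C=k**2 - k - 9/2.
f must satisfy (1/3)·f(k+1) − (1)·f(k) = k**2 - k - 9/2.
From deg A=0, deg B=0, deg C=2: d=2.
Solving with deg f ≤ 2: f(k) = -3*(k - 2)*(k + 2)/2.
So s_k = (B(k−1)f/C)·t_k = (-3*(k - 2)*(k + 2)/(2*k**2 - 2*k - 9))·t_k = (4 - k**2)/3**k.
Check: Δs_k = (2*k**2 - 2*k - 9)/(3*3**k). ✓

Yes. s_k = 3^{- k} \left(4 - k^{2}\right).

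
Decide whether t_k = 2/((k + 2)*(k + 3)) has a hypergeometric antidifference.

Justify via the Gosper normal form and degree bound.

Yes. s_k = k/(k + 2).

Ratio r(k) = (k + 2)/(k + 4).
Factor: A=k + 2; B=k + 4; C=1.
Solve (k + 2)·f(k+1) − (k + 3)·f(k) = 1.
From deg A=1, deg B=1, deg C=0: d=1.
Solve for f: f(k) = k/2 (degree 1 ≤ 1).
Certificate R = B(k−1)f/C = k*(k + 3)/2 gives s_k = k/(k + 2).
Verify: 2/(k**2 + 5*k + 6) matches t_k.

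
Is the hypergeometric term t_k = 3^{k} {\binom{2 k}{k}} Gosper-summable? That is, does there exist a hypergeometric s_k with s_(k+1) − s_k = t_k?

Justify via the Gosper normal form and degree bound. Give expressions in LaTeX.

Step 1: r(k) = 6*(2*k + 1)/(k + 1).
A = 12*k + 6, B = k + 1, C = 1.
Need (12*k + 6)·f(k+1) − (k)·f(k) = 1.
deg f ≤ -1 (via 1,1,0).
Bound -1 < 0, so the key equation has no polynomial solution.

No — key equation has no polynomial f.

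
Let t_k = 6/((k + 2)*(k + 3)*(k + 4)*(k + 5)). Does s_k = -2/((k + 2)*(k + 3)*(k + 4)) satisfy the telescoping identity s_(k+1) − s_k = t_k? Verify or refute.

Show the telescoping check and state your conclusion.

Valid — Δs_k = t_k.

s_(k+1) = -2/((k + 3)*(k + 4)*(k + 5))
s_(k+1) − s_k = 6/((k + 2)*(k + 3)*(k + 4)*(k + 5))
(s_(k+1) − s_k) − t_k = 0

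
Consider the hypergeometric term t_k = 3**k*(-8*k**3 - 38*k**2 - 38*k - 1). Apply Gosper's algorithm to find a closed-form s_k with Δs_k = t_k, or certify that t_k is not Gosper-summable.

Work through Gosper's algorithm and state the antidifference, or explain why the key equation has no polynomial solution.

s_k = 3**k*(-4*k**3 - k**2 + 2*k + 4)

Compute t_(k+1)/t_k: get 3*(8*k**3 + 62*k**2 + 138*k + 85)/(8*k**3 + 38*k**2 + 38*k + 1).
Factor: A=3; B=1; C=k**3 + 19*k**2/4 + 19*k/4 + 1/8.
f must satisfy (3)·f(k+1) − (1)·f(k) = k**3 + 19*k**2/4 + 19*k/4 + 1/8.
From deg A=0, deg B=0, deg C=3: d=3.
Match coefficients ⇒ f(k) = (4*k**3 + k**2 - 2*k - 4)/8.
Get s_k = R·t_k = 3**k*(-4*k**3 - k**2 + 2*k + 4) with R(k) = B(k−1)f(k)/C(k) = (4*k**3 + k**2 - 2*k - 4)/(8*k**3 + 38*k**2 + 38*k + 1).
Δs = 3**k*(-8*k**3 - 38*k**2 - 38*k - 1), as required.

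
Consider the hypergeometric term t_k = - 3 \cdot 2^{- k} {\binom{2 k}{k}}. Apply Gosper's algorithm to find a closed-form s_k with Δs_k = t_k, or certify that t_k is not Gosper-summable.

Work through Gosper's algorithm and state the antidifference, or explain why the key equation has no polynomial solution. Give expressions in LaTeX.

t_(k+1)/t_k = (2*k + 1)/(k + 1).
Normal form (A,B,C) = (2*k + 1, k + 1, 1).
Solve (2*k + 1)·f(k+1) − (k)·f(k) = 1.
d = -1 from the (1,1,0) case.
d = -1 < 0 ⇒ no nonzero polynomial f; not summable.

no hypergeometric antidifference exists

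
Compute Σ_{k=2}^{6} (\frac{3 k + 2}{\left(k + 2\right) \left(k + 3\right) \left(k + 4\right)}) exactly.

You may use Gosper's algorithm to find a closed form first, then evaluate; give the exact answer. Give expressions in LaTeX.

Σ = 2/9

Ratio r(k) = (k + 2)*(3*k + 5)/((k + 5)*(3*k + 2)).
Gosper form: A/B · C(k+1)/C(k) with A=k + 2, B=k + 5, C=k + 2/3.
Set up (k + 2)·f(k+1) − (k + 4)·f(k) − (k + 2/3) = 0.
Bound: deg f ≤ 2.
Match coefficients ⇒ f(k) = k*(2*k + 1)/9.
Then R = B(k−1)f/C = k*(k + 4)*(2*k + 1)/(3*(3*k + 2)), so s_k = R(k)·t_k = k*(2*k + 1)/(3*(k + 2)*(k + 3)).
Δs = (3*k + 2)/(k**3 + 9*k**2 + 26*k + 24), as required.
Telescoping: Σ = s_(7) − s_(2) = 7/18 − (1/6) = 2/9.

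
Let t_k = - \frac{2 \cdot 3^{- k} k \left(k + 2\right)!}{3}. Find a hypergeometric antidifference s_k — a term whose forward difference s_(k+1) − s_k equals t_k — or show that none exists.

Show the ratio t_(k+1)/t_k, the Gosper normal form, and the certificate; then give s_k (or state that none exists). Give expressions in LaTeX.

Step 1: r(k) = (k + 1)*(k + 3)/(3*k).
Normal form (A,B,C) = (k/3 + 1, 1, k).
Key eq: (k/3 + 1)·f(k+1) = (1)·f(k) + (k).
From deg A=1, deg B=0, deg C=1: d=0.
Solve for f: f(k) = 3 (degree 0 ≤ 0).
R(k) = B(k−1)·f(k)/C(k) = 3/k; s_k = R·t_k = -2*factorial(k + 2)/3**k.
Δs = -2*k*factorial(k + 2)/(3*3**k), as required.

s_k = - 2 \cdot 3^{- k} \left(k + 2\right)!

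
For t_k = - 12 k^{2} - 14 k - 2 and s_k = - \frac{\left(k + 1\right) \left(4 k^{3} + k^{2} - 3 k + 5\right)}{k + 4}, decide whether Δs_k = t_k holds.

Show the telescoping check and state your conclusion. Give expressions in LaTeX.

s_(k+1) = -(k + 2)*(-3*k + 4*(k + 1)**3 + (k + 1)**2 + 2)/(k + 5)
s_(k+1) − s_k = (-12*k**4 - 98*k**3 - 185*k**2 - 115*k - 31)/(k**2 + 9*k + 20)
(s_(k+1) − s_k) − t_k = 3*(8*k**3 + 61*k**2 + 61*k + 3)/(k**2 + 9*k + 20)

Invalid: residual \frac{3 \left(8 k^{3} + 61 k^{2} + 61 k + 3\right)}{k^{2} + 9 k + 20} ≠ 0.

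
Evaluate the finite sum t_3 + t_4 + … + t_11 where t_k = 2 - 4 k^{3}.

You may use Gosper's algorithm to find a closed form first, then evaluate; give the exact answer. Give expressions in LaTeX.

t_(k+1)/t_k = (2*(k + 1)**3 - 1)/(2*k**3 - 1).
Normal form (A,B,C) = (1, 1, k**3 - 1/2).
f must satisfy (1)·f(k+1) − (1)·f(k) = k**3 - 1/2.
deg f ≤ 4 (via 0,0,3).
Solving with deg f ≤ 4: f(k) = k*(k - 2)*(k**2 + 1)/4.
Get s_k = R·t_k = k*(-k**3 + 2*k**2 - k + 2) with R(k) = B(k−1)f(k)/C(k) = k*(k - 2)*(k**2 + 1)/(2*(2*k**3 - 1)).
Δs = 2 - 4*k**3, as required.
Telescoping: Σ = s_(12) − s_(3) = -17400 − (-30) = -17370.

Σ = -17370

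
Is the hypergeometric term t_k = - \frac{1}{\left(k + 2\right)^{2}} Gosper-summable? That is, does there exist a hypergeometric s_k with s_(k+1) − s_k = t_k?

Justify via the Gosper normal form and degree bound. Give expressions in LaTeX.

No — t_k has no hypergeometric antidifference.

The ratio is (k + 2)**2/(k + 3)**2.
So A=k**2 + 4*k + 4 and B=k**2 + 6*k + 9, with C=1.
Set up (k**2 + 4*k + 4)·f(k+1) − (k**2 + 4*k + 4)·f(k) − (1) = 0.
Bound: deg f ≤ 0.
f = c0 ⇒ A·f(k+1) − B(k−1)·f(k) − C = -1. The system {-1 = 0} is inconsistent; no antidifference.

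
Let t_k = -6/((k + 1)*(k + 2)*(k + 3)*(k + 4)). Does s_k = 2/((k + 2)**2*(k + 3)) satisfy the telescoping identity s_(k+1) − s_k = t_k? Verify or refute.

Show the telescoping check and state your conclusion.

s_(k+1) = 2/((k + 3)**2*(k + 4))
s_(k+1) − s_k = 2*((k + 2)**2 - (k + 3)*(k + 4))/((k + 2)**2*(k + 3)**2*(k + 4))
(s_(k+1) − s_k) − t_k = 4*(2*k + 5)/(k**6 + 15*k**5 + 91*k**4 + 285*k**3 + 484*k**2 + 420*k + 144)

Invalid: residual 4*(2*k + 5)/(k**6 + 15*k**5 + 91*k**4 + 285*k**3 + 484*k**2 + 420*k + 144) ≠ 0.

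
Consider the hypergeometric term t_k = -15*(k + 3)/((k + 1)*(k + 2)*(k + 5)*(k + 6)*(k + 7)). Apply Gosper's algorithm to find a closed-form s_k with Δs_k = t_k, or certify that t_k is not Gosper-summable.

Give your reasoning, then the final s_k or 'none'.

Step 1: r(k) = (k + 1)*(k + 4)*(k + 5)/((k + 3)**2*(k + 8)).
Factor: A=k + 1; B=k + 8; C=k**3 + 10*k**2 + 33*k + 36.
Solve (k + 1)·f(k+1) − (k + 7)·f(k) = k**3 + 10*k**2 + 33*k + 36.
From deg A=1, deg B=1, deg C=3: d=6.
Match coefficients ⇒ f(k) = k*(k + 2)*(k + 3)*(k + 4)*(k**2 + 12*k + 41)/90.
Certificate R = B(k−1)f/C = k*(k + 2)*(k + 7)*(k**2 + 12*k + 41)/(90*(k + 3)) gives s_k = k*(-k**2 - 12*k - 41)/(6*(k**3 + 12*k**2 + 41*k + 30)).
Check: Δs_k = 15*(-k - 3)/(k**5 + 21*k**4 + 163*k**3 + 567*k**2 + 844*k + 420). ✓

s_k = k*(-k**2 - 12*k - 41)/(6*(k**3 + 12*k**2 + 41*k + 30))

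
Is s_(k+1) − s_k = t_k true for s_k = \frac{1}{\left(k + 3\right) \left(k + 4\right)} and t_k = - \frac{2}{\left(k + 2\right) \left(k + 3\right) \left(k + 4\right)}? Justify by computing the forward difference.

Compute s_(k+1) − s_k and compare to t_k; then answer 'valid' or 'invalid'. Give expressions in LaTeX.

s_(k+1) = 1/((k + 4)*(k + 5))
s_(k+1) − s_k = -2/(k**3 + 12*k**2 + 47*k + 60)
(s_(k+1) − s_k) − t_k = 6/(k**4 + 14*k**3 + 71*k**2 + 154*k + 120)

Invalid: residual \frac{6}{k^{4} + 14 k^{3} + 71 k^{2} + 154 k + 120} ≠ 0.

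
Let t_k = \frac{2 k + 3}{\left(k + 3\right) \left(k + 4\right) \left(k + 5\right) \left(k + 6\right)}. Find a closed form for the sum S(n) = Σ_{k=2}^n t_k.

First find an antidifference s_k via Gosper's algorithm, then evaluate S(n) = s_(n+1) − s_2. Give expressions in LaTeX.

The ratio is (k + 3)*(2*k + 5)/((k + 7)*(2*k + 3)).
Normal form (A,B,C) = (k + 3, k + 7, k + 3/2).
f must satisfy (k + 3)·f(k+1) − (k + 6)·f(k) = k + 3/2.
Degrees (1,1,1) ⇒ d ≤ 3.
A polynomial solution: f(k) = k*(k**2 + 12*k + 17)/60.
Get s_k = R·t_k = k*(k**2 + 12*k + 17)/(30*(k + 3)*(k + 4)*(k + 5)) with R(k) = B(k−1)f(k)/C(k) = k*(k + 6)*(k**2 + 12*k + 17)/(30*(2*k + 3)).
Verify: (2*k + 3)/(k**4 + 18*k**3 + 119*k**2 + 342*k + 360) matches t_k.
Σ_(k=2)^n t_k = s_(n+1) − s_(2) = ((n**3 + 15*n**2 + 44*n + 30)/(30*(n**3 + 15*n**2 + 74*n + 120))) − (1/70), i.e. (2*n**3 + 30*n**2 + 43*n - 75)/(105*(n**3 + 15*n**2 + 74*n + 120)).

S(n) = \frac{2 n^{3} + 30 n^{2} + 43 n - 75}{105 \left(n^{3} + 15 n^{2} + 74 n + 120\right)}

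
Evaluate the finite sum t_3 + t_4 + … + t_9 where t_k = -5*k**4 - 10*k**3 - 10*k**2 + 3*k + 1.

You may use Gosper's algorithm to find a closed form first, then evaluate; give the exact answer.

Σ = -99407

t_(k+1)/t_k = (5*k**4 + 30*k**3 + 70*k**2 + 67*k + 21)/(5*k**4 + 10*k**3 + 10*k**2 - 3*k - 1).
A = 1, B = 1, C = k**4 + 2*k**3 + 2*k**2 - 3*k/5 - 1/5.
Key eq: (1)·f(k+1) = (1)·f(k) + (k**4 + 2*k**3 + 2*k**2 - 3*k/5 - 1/5).
Degrees (0,0,4) ⇒ d ≤ 5.
Match coefficients ⇒ f(k) = k*(k**4 - 4*k + 2)/5.
Get s_k = R·t_k = k*(-k**4 + 4*k - 2) with R(k) = B(k−1)f(k)/C(k) = k*(k**4 - 4*k + 2)/(5*k**4 + 10*k**3 + 10*k**2 - 3*k - 1).
Check: Δs_k = -5*k**4 - 10*k**3 - 10*k**2 + 3*k + 1. ✓
Evaluate s at k=10 and k=3: -99620 and -213; difference -99407.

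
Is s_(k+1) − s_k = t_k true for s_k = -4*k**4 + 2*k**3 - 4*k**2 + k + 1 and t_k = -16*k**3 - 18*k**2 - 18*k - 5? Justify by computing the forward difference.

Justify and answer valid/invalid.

s_(k+1) = -4*k**4 - 14*k**3 - 22*k**2 - 17*k - 4
s_(k+1) − s_k = -16*k**3 - 18*k**2 - 18*k - 5
(s_(k+1) − s_k) − t_k = 0

Valid: the claim telescopes to t_k.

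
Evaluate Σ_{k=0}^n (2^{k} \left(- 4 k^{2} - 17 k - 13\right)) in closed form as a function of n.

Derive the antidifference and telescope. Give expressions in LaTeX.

The ratio is 2*(4*k**2 + 25*k + 34)/(4*k**2 + 17*k + 13).
A = 2, B = 1, C = k**2 + 17*k/4 + 13/4.
Set up (2)·f(k+1) − (1)·f(k) − (k**2 + 17*k/4 + 13/4) = 0.
Bound: deg f ≤ 2.
Match coefficients ⇒ f(k) = (4*k**2 + k + 3)/4.
So s_k = (B(k−1)f/C)·t_k = ((4*k**2 + k + 3)/((k + 1)*(4*k + 13)))·t_k = 2**k*(-4*k**2 - k - 3).
Δs = 2**k*(-4*k**2 - 17*k - 13), as required.
Telescope: S(n) = s_(n+1) − s_(0) = 2**(n + 1)*(-4*n**2 - 9*n - 8) − (-3) = -8*2**n*n**2 - 18*2**n*n - 16*2**n + 3.

S(n) = - 8 \cdot 2^{n} n^{2} - 18 \cdot 2^{n} n - 16 \cdot 2^{n} + 3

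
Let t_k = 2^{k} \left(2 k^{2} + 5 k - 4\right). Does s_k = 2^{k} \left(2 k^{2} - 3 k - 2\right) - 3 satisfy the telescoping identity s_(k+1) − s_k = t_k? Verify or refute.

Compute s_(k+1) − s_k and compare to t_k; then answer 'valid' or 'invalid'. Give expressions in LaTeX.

valid; difference matches t_k

s_(k+1) = 2**(k + 1)*(-3*k + 2*(k + 1)**2 - 5) - 3
s_(k+1) − s_k = 2**k*(2*k**2 + 5*k - 4)
(s_(k+1) − s_k) − t_k = 0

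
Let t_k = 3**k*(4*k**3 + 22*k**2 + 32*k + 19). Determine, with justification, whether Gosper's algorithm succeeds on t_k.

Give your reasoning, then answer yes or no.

Yes. s_k = 3**k*(2*k**3 + 2*k**2 + k + 2).

Ratio r(k) = 3*(4*k**3 + 34*k**2 + 88*k + 77)/(4*k**3 + 22*k**2 + 32*k + 19).
Gosper form: A/B · C(k+1)/C(k) with A=3, B=1, C=k**3 + 11*k**2/2 + 8*k + 19/4.
Key eq: (3)·f(k+1) = (1)·f(k) + (k**3 + 11*k**2/2 + 8*k + 19/4).
d = 3 from the (0,0,3) case.
Solve for f: f(k) = (2*k**3 + 2*k**2 + k + 2)/4 (degree 3 ≤ 3).
Get s_k = R·t_k = 3**k*(2*k**3 + 2*k**2 + k + 2) with R(k) = B(k−1)f(k)/C(k) = (2*k**3 + 2*k**2 + k + 2)/(4*k**3 + 22*k**2 + 32*k + 19).
Check: Δs_k = 3**k*(4*k**3 + 22*k**2 + 32*k + 19). ✓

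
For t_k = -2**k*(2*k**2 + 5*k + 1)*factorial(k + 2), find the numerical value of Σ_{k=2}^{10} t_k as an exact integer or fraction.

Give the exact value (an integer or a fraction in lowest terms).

Σ = -127529385983904

Ratio r(k) = 2*(2*k**3 + 15*k**2 + 35*k + 24)/(2*k**2 + 5*k + 1).
So A=2*k + 6 and B=1, with C=k**2 + 5*k/2 + 1/2.
f must satisfy (2*k + 6)·f(k+1) − (1)·f(k) = k**2 + 5*k/2 + 1/2.
Degrees (1,0,2) ⇒ d ≤ 1.
A polynomial solution: f(k) = (k - 1)/2.
So s_k = (B(k−1)f/C)·t_k = ((k - 1)/(2*k**2 + 5*k + 1))·t_k = -2**k*(k - 1)*factorial(k + 2).
Δs = -2**k*(2*k**2 + 5*k + 1)*factorial(k + 2), as required.
Sum = s_(11) − s_(2); s_(11) = -127529385984000, s_(2) = -96 ⇒ -127529385983904.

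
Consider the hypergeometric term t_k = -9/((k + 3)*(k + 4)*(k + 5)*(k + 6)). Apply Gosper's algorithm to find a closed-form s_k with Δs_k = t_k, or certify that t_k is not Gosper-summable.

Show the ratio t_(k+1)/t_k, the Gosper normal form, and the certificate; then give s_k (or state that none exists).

r(k) = (k + 3)/(k + 7) after simplifying.
Factor: A=k + 3; B=k + 7; C=1.
Key eq: (k + 3)·f(k+1) = (k + 6)·f(k) + (1).
deg f ≤ 3 (via 1,1,0).
Solving with deg f ≤ 3: f(k) = k*(k**2 + 12*k + 47)/180.
So s_k = (B(k−1)f/C)·t_k = (k*(k + 6)*(k**2 + 12*k + 47)/180)·t_k = k*(-k**2 - 12*k - 47)/(20*(k + 3)*(k + 4)*(k + 5)).
s_(k+1) − s_k = -9/(k**4 + 18*k**3 + 119*k**2 + 342*k + 360) = t_k.

s_k = k*(-k**2 - 12*k - 47)/(20*(k + 3)*(k + 4)*(k + 5))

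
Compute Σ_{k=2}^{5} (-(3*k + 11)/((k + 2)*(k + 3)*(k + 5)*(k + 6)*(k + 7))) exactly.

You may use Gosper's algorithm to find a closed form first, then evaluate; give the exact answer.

The ratio is (k + 2)*(k + 5)*(3*k + 14)/((k + 4)*(k + 8)*(3*k + 11)).
Factor: A=k + 2; B=k + 8; C=k**2 + 23*k/3 + 44/3.
f must satisfy (k + 2)·f(k+1) − (k + 7)·f(k) = k**2 + 23*k/3 + 44/3.
From deg A=1, deg B=1, deg C=2: d=5.
Solve for f: f(k) = k*(k + 3)*(k + 4)*(k**2 + 13*k + 52)/180 (degree 5 ≤ 5).
R(k) = B(k−1)·f(k)/C(k) = k*(k + 3)*(k + 7)*(k**2 + 13*k + 52)/(60*(3*k + 11)); s_k = R·t_k = k*(-k**2 - 13*k - 52)/(60*(k**3 + 13*k**2 + 52*k + 60)).
s_(k+1) − s_k = (-3*k - 11)/(k**5 + 23*k**4 + 203*k**3 + 853*k**2 + 1692*k + 1260) = t_k.
Σ_(k=2)^(5) t_k = s_(6) − s_(2) = -83/5280 − (-41/3360) = -13/3696.

Σ = -13/3696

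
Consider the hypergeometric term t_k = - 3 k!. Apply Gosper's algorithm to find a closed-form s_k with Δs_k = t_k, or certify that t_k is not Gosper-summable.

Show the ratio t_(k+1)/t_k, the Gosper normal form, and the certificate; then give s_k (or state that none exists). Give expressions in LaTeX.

The ratio is k + 1.
Gosper form: A/B · C(k+1)/C(k) with A=k + 1, B=1, C=1.
Set up (k + 1)·f(k+1) − (1)·f(k) − (1) = 0.
deg f ≤ -1 (via 1,0,0).
deg f ≤ -1 is impossible — no certificate.

no hypergeometric antidifference exists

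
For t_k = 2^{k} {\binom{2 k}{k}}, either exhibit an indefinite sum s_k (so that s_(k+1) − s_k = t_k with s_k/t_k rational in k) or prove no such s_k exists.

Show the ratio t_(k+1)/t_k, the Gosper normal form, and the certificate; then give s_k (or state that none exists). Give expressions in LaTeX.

Step 1: r(k) = 4*(2*k + 1)/(k + 1).
Take A(k)=8*k + 4, B(k)=k + 1, C(k)=1.
Set up (8*k + 4)·f(k+1) − (k)·f(k) − (1) = 0.
Degrees (1,1,0) ⇒ d ≤ -1.
d = -1 < 0 ⇒ no nonzero polynomial f; not summable.

none — t_k is not Gosper-summable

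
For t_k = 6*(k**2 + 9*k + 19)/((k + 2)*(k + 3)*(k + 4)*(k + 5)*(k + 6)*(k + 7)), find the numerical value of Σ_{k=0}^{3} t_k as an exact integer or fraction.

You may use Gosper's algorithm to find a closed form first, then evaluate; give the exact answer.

Step 1: r(k) = (k + 2)*(9*k + (k + 1)**2 + 28)/((k + 8)*(k**2 + 9*k + 19)).
Gosper form: A/B · C(k+1)/C(k) with A=k + 2, B=k + 8, C=k**2 + 9*k + 19.
Need (k + 2)·f(k+1) − (k + 7)·f(k) = k**2 + 9*k + 19.
Bound: deg f ≤ 5.
A polynomial solution: f(k) = k*(k + 3)*(k + 5)*(k**2 + 12*k + 44)/144.
Get s_k = R·t_k = k*(k**2 + 12*k + 44)/(24*(k**3 + 12*k**2 + 44*k + 48)) with R(k) = B(k−1)f(k)/C(k) = k*(k + 3)*(k + 5)*(k + 7)*(k**2 + 12*k + 44)/(144*(k**2 + 9*k + 19)).
Verify: 6*(k**2 + 9*k + 19)/(k**6 + 27*k**5 + 295*k**4 + 1665*k**3 + 5104*k**2 + 8028*k + 5040) matches t_k.
Σ_(k=0)^(3) t_k = s_(4) − s_(0) = 3/80 − (0) = 3/80.

Σ = 3/80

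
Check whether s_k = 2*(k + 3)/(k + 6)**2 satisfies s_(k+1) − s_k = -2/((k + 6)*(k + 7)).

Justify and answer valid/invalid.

s_(k+1) = 2*(k + 4)/(k + 7)**2
s_(k+1) − s_k = 2*(-k**2 - 7*k - 3)/(k**4 + 26*k**3 + 253*k**2 + 1092*k + 1764)
(s_(k+1) − s_k) − t_k = 6*(2*k + 13)/(k**4 + 26*k**3 + 253*k**2 + 1092*k + 1764)

Invalid: residual 6*(2*k + 13)/(k**4 + 26*k**3 + 253*k**2 + 1092*k + 1764) ≠ 0.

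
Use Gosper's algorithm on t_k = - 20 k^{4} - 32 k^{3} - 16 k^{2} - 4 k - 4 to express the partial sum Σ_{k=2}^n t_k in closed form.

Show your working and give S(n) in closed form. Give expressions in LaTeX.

The ratio is (5*k**4 + 28*k**3 + 58*k**2 + 53*k + 19)/(5*k**4 + 8*k**3 + 4*k**2 + k + 1).
Gosper form: A/B · C(k+1)/C(k) with A=1, B=1, C=k**4 + 8*k**3/5 + 4*k**2/5 + k/5 + 1/5.
Need (1)·f(k+1) − (1)·f(k) = k**4 + 8*k**3/5 + 4*k**2/5 + k/5 + 1/5.
Bound: deg f ≤ 5.
Solve for f: f(k) = k*(2*k**4 - k**3 - 2*k**2 + k + 2)/10 (degree 5 ≤ 5).
Certificate R = B(k−1)f/C = k*(2*k**4 - k**3 - 2*k**2 + k + 2)/(2*(5*k**4 + 8*k**3 + 4*k**2 + k + 1)) gives s_k = 2*k*(-2*k**4 + k**3 + 2*k**2 - k - 2).
Δs = -20*k**4 - 32*k**3 - 16*k**2 - 4*k - 4, as required.
Telescope: S(n) = s_(n+1) − s_(2) = -4*n**5 - 18*n**4 - 28*n**3 - 18*n**2 - 8*n - 4 − (-80) = -4*n**5 - 18*n**4 - 28*n**3 - 18*n**2 - 8*n + 76.

S(n) = - 4 n^{5} - 18 n^{4} - 28 n^{3} - 18 n^{2} - 8 n + 76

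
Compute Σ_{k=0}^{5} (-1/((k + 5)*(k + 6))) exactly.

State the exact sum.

r(k) = (k + 5)/(k + 7) after simplifying.
Normal form (A,B,C) = (k + 5, k + 7, 1).
Need (k + 5)·f(k+1) − (k + 6)·f(k) = 1.
d = 1 from the (1,1,0) case.
Solve for f: f(k) = k/5 (degree 1 ≤ 1).
Get s_k = R·t_k = -k/(5*k + 25) with R(k) = B(k−1)f(k)/C(k) = k*(k + 6)/5.
s_(k+1) − s_k = -1/(k**2 + 11*k + 30) = t_k.
Telescoping: Σ = s_(6) − s_(0) = -6/55 − (0) = -6/55.

Σ = -6/55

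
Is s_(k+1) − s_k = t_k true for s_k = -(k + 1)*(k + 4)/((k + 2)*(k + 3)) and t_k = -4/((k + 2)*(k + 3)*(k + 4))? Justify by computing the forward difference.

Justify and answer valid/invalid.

Valid: the claim telescopes to t_k.

s_(k+1) = -(k + 2)*(k + 5)/((k + 3)*(k + 4))
s_(k+1) − s_k = -4/(k**3 + 9*k**2 + 26*k + 24)
(s_(k+1) − s_k) − t_k = 0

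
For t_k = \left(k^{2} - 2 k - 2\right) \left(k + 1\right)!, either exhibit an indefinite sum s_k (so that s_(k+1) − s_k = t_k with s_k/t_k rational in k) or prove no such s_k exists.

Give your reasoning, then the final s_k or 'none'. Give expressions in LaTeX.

Step 1: r(k) = (k + 2)*(2*k - (k + 1)**2 + 4)/(-k**2 + 2*k + 2).
A = k + 2, B = 1, C = k**2 - 2*k - 2.
Need (k + 2)·f(k+1) − (1)·f(k) = k**2 - 2*k - 2.
Bound: deg f ≤ 1.
Match coefficients ⇒ f(k) = k - 4.
Then R = B(k−1)f/C = (k - 4)/(k**2 - 2*k - 2), so s_k = R(k)·t_k = (k - 4)*factorial(k + 1).
Δs = (k**2 - 2*k - 2)*factorial(k + 1), as required.

s_k = \left(k - 4\right) \left(k + 1\right)!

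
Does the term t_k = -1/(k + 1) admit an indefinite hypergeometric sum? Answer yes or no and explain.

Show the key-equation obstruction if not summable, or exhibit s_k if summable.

No; the coefficient equations for f are inconsistent.

r(k) = (k + 1)/(k + 2) after simplifying.
Take A(k)=k + 1, B(k)=k + 2, C(k)=1.
Set up (k + 1)·f(k+1) − (k + 1)·f(k) − (1) = 0.
d = 0 from the (1,1,0) case.
Generic f = c0 gives residual -1; -1 = 0 cannot hold, so t_k is not Gosper-summable.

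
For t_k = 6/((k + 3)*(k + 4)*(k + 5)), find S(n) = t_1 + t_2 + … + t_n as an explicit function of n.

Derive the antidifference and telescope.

Step 1: r(k) = (k + 3)/(k + 6).
Take A(k)=k + 3, B(k)=k + 6, C(k)=1.
Key eq: (k + 3)·f(k+1) = (k + 5)·f(k) + (1).
d = 2 from the (1,1,0) case.
Solve for f: f(k) = k*(k + 7)/24 (degree 2 ≤ 2).
Certificate R = B(k−1)f/C = k*(k + 5)*(k + 7)/24 gives s_k = k*(k + 7)/(4*(k + 3)*(k + 4)).
Δs = 6/(k**3 + 12*k**2 + 47*k + 60), as required.
Evaluate: s_(n+1) = (n**2 + 9*n + 8)/(4*(n**2 + 9*n + 20)); subtract s_(1) = 1/10 ⇒ S(n) = 3*n*(n + 9)/(20*(n**2 + 9*n + 20)).

S(n) = 3*n*(n + 9)/(20*(n**2 + 9*n + 20))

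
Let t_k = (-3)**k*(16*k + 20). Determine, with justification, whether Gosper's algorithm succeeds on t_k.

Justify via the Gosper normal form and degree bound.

Yes. s_k = (-3)**k*(-4*k - 2).

Compute t_(k+1)/t_k: get 3*(-4*k - 9)/(4*k + 5).
A = -3, B = 1, C = k + 5/4.
Solve (-3)·f(k+1) − (1)·f(k) = k + 5/4.
From deg A=0, deg B=0, deg C=1: d=1.
Solving with deg f ≤ 1: f(k) = -(2*k + 1)/8.
So s_k = (B(k−1)f/C)·t_k = (-(2*k + 1)/(2*(4*k + 5)))·t_k = (-3)**k*(-4*k - 2).
Check: Δs_k = (-3)**k*(16*k + 20). ✓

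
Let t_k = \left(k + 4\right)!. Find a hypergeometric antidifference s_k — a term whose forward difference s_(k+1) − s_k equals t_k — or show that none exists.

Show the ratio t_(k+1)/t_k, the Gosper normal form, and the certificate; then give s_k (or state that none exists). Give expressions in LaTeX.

none (Gosper's algorithm certifies no s_k)

Ratio r(k) = k + 5.
Take A(k)=k + 5, B(k)=1, C(k)=1.
Need (k + 5)·f(k+1) − (1)·f(k) = 1.
Bound: deg f ≤ -1.
Bound -1 < 0, so the key equation has no polynomial solution.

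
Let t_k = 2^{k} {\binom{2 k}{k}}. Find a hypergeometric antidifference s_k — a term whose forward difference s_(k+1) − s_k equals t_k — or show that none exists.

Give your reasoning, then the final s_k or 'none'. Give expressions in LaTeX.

none (Gosper's algorithm certifies no s_k)

Step 1: r(k) = 4*(2*k + 1)/(k + 1).
Normal form (A,B,C) = (8*k + 4, k + 1, 1).
Solve (8*k + 4)·f(k+1) − (k)·f(k) = 1.
From deg A=1, deg B=1, deg C=0: d=-1.
Negative degree bound (-1): no f exists, t_k not Gosper-summable.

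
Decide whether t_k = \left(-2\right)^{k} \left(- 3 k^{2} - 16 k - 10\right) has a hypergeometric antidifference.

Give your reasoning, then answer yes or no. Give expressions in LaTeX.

Compute t_(k+1)/t_k: get 2*(-3*k**2 - 22*k - 29)/(3*k**2 + 16*k + 10).
So A=-2 and B=1, with C=k**2 + 16*k/3 + 10/3.
Key eq: (-2)·f(k+1) = (1)·f(k) + (k**2 + 16*k/3 + 10/3).
Degrees (0,0,2) ⇒ d ≤ 2.
Solving with deg f ≤ 2: f(k) = -k*(k + 4)/3.
R(k) = B(k−1)·f(k)/C(k) = -k*(k + 4)/(3*k**2 + 16*k + 10); s_k = R·t_k = (-2)**k*k*(k + 4).
s_(k+1) − s_k = (-2)**k*(-3*k**2 - 16*k - 10) = t_k.

Yes. s_k = \left(-2\right)^{k} k \left(k + 4\right).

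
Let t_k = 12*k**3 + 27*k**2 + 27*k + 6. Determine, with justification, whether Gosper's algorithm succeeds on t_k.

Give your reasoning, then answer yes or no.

Compute t_(k+1)/t_k: get (4*k**3 + 21*k**2 + 39*k + 24)/(4*k**3 + 9*k**2 + 9*k + 2).
Factor: A=1; B=1; C=k**3 + 9*k**2/4 + 9*k/4 + 1/2.
Need (1)·f(k+1) − (1)·f(k) = k**3 + 9*k**2/4 + 9*k/4 + 1/2.
deg f ≤ 4 (via 0,0,3).
Solving with deg f ≤ 4: f(k) = k*(k**3 + k**2 + k - 1)/4.
R(k) = B(k−1)·f(k)/C(k) = k*(k**3 + k**2 + k - 1)/(4*k**3 + 9*k**2 + 9*k + 2); s_k = R·t_k = 3*k*(k**3 + k**2 + k - 1).
Δs = 12*k**3 + 27*k**2 + 27*k + 6, as required.

Yes. s_k = 3*k*(k**3 + k**2 + k - 1).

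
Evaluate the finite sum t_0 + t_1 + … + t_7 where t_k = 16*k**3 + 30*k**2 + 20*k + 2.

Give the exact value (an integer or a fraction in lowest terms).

t_(k+1)/t_k = (8*k**3 + 39*k**2 + 64*k + 34)/(8*k**3 + 15*k**2 + 10*k + 1).
Normal form (A,B,C) = (1, 1, k**3 + 15*k**2/8 + 5*k/4 + 1/8).
f must satisfy (1)·f(k+1) − (1)·f(k) = k**3 + 15*k**2/8 + 5*k/4 + 1/8.
deg f ≤ 4 (via 0,0,3).
Match coefficients ⇒ f(k) = k*(4*k**3 + 2*k**2 - k - 3)/16.
Get s_k = R·t_k = k*(4*k**3 + 2*k**2 - k - 3) with R(k) = B(k−1)f(k)/C(k) = k*(4*k**3 + 2*k**2 - k - 3)/(2*(8*k**3 + 15*k**2 + 10*k + 1)).
s_(k+1) − s_k = 16*k**3 + 30*k**2 + 20*k + 2 = t_k.
Evaluate s at k=8 and k=0: 17320 and 0; difference 17320.

Σ = 17320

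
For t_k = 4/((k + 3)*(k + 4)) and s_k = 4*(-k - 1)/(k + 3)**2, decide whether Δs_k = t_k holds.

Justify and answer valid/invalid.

Invalid: residual 8*(-2*k - 7)/(k**4 + 14*k**3 + 73*k**2 + 168*k + 144) ≠ 0.

s_(k+1) = 4*(-k - 2)/(k + 4)**2
s_(k+1) − s_k = 4*(k**2 + 3*k - 2)/(k**4 + 14*k**3 + 73*k**2 + 168*k + 144)
(s_(k+1) − s_k) − t_k = 8*(-2*k - 7)/(k**4 + 14*k**3 + 73*k**2 + 168*k + 144)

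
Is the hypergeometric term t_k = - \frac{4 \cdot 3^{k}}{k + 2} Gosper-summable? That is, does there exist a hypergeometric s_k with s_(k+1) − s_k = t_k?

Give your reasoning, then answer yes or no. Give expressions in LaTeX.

No. Not Gosper-summable.

r(k) = 3*(k + 2)/(k + 3) after simplifying.
Normal form (A,B,C) = (3*k + 6, k + 3, 1).
f must satisfy (3*k + 6)·f(k+1) − (k + 2)·f(k) = 1.
deg f ≤ -1 (via 1,1,0).
d = -1 < 0 ⇒ no nonzero polynomial f; not summable.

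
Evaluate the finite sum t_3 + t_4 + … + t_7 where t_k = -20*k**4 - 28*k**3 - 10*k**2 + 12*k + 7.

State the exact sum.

Σ = -115895

r(k) = (20*k**4 + 108*k**3 + 214*k**2 + 172*k + 39)/(20*k**4 + 28*k**3 + 10*k**2 - 12*k - 7) after simplifying.
A = 1, B = 1, C = k**4 + 7*k**3/5 + k**2/2 - 3*k/5 - 7/20.
Solve (1)·f(k+1) − (1)·f(k) = k**4 + 7*k**3/5 + k**2/2 - 3*k/5 - 7/20.
Degrees (0,0,4) ⇒ d ≤ 5.
Coefficient equations give f(k) = k**2*(4*k**3 - 3*k**2 - 4*k - 4)/20.
Certificate R = B(k−1)f/C = k**2*(4*k**3 - 3*k**2 - 4*k - 4)/(20*k**4 + 28*k**3 + 10*k**2 - 12*k - 7) gives s_k = k**2*(-4*k**3 + 3*k**2 + 4*k + 4).
Check: Δs_k = -20*k**4 - 28*k**3 - 10*k**2 + 12*k + 7. ✓
Telescoping: Σ = s_(8) − s_(3) = -116480 − (-585) = -115895.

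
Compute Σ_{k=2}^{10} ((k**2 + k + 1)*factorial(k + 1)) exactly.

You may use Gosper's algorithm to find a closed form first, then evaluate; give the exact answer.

Compute t_(k+1)/t_k: get (k + 2)*(k + (k + 1)**2 + 2)/(k**2 + k + 1).
A = k + 2, B = 1, C = k**2 + k + 1.
Set up (k + 2)·f(k+1) − (1)·f(k) − (k**2 + k + 1) = 0.
Bound: deg f ≤ 1.
Coefficient equations give f(k) = k - 1.
Get s_k = R·t_k = (k - 1)*factorial(k + 1) with R(k) = B(k−1)f(k)/C(k) = (k - 1)/(k**2 + k + 1).
Check: Δs_k = (k**2 + k + 1)*factorial(k + 1). ✓
Evaluate s at k=11 and k=2: 4790016000 and 6; difference 4790015994.

Σ = 4790015994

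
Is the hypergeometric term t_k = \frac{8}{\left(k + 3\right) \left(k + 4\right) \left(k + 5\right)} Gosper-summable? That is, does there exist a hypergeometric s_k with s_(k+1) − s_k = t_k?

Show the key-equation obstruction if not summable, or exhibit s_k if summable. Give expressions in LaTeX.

Yes. s_k = \frac{k \left(k + 7\right)}{3 \left(k + 3\right) \left(k + 4\right)}.

Step 1: r(k) = (k + 3)/(k + 6).
Take A(k)=k + 3, B(k)=k + 6, C(k)=1.
Set up (k + 3)·f(k+1) − (k + 5)·f(k) − (1) = 0.
From deg A=1, deg B=1, deg C=0: d=2.
Match coefficients ⇒ f(k) = k*(k + 7)/24.
Certificate R = B(k−1)f/C = k*(k + 5)*(k + 7)/24 gives s_k = k*(k + 7)/(3*(k + 3)*(k + 4)).
Δs = 8/(k**3 + 12*k**2 + 47*k + 60), as required.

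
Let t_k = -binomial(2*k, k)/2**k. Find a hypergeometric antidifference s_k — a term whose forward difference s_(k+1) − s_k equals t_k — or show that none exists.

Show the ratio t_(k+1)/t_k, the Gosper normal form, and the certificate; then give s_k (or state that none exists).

t_(k+1)/t_k = (2*k + 1)/(k + 1).
So A=2*k + 1 and B=k + 1, with C=1.
Set up (2*k + 1)·f(k+1) − (k)·f(k) − (1) = 0.
Degrees (1,1,0) ⇒ d ≤ -1.
d = -1 < 0 ⇒ no nonzero polynomial f; not summable.

none (Gosper's algorithm certifies no s_k)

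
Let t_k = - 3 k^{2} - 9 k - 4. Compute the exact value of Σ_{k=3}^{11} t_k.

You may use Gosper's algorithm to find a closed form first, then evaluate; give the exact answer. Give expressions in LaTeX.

Step 1: r(k) = (3*k**2 + 15*k + 16)/(3*k**2 + 9*k + 4).
A = 1, B = 1, C = k**2 + 3*k + 4/3.
Solve (1)·f(k+1) − (1)·f(k) = k**2 + 3*k + 4/3.
From deg A=0, deg B=0, deg C=2: d=3.
A polynomial solution: f(k) = k**2*(k + 3)/3.
R(k) = B(k−1)·f(k)/C(k) = k**2*(k + 3)/(3*k**2 + 9*k + 4); s_k = R·t_k = k**2*(-k - 3).
Check: Δs_k = -3*k**2 - 9*k - 4. ✓
Evaluate s at k=12 and k=3: -2160 and -54; difference -2106.

Σ = -2106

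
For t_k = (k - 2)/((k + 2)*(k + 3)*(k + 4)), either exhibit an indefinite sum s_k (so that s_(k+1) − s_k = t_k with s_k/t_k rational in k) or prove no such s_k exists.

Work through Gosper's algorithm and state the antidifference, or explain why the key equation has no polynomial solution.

t_(k+1)/t_k = (k - 1)*(k + 2)/((k - 2)*(k + 5)).
Take A(k)=k + 2, B(k)=k + 5, C(k)=k - 2.
Solve (k + 2)·f(k+1) − (k + 4)·f(k) = k - 2.
deg f ≤ 2 (via 1,1,1).
A polynomial solution: f(k) = -k.
Certificate R = B(k−1)f/C = -k*(k + 4)/(k - 2) gives s_k = -k/((k + 2)*(k + 3)).
Verify: (k - 2)/(k**3 + 9*k**2 + 26*k + 24) matches t_k.

s_k = -k/((k + 2)*(k + 3))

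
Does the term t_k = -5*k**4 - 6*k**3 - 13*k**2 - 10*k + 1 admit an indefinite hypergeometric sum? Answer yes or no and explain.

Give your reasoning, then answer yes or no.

The ratio is (5*k**4 + 26*k**3 + 61*k**2 + 74*k + 33)/(5*k**4 + 6*k**3 + 13*k**2 + 10*k - 1).
A = 1, B = 1, C = k**4 + 6*k**3/5 + 13*k**2/5 + 2*k - 1/5.
Set up (1)·f(k+1) − (1)·f(k) − (k**4 + 6*k**3/5 + 13*k**2/5 + 2*k - 1/5) = 0.
Bound: deg f ≤ 5.
Coefficient equations give f(k) = k*(k**4 - k**3 + 3*k**2 - 4)/5.
Certificate R = B(k−1)f/C = k*(k**4 - k**3 + 3*k**2 - 4)/(5*k**4 + 6*k**3 + 13*k**2 + 10*k - 1) gives s_k = k*(-k**4 + k**3 - 3*k**2 + 4).
Verify: -5*k**4 - 6*k**3 - 13*k**2 - 10*k + 1 matches t_k.

Yes. s_k = k*(-k**4 + k**3 - 3*k**2 + 4).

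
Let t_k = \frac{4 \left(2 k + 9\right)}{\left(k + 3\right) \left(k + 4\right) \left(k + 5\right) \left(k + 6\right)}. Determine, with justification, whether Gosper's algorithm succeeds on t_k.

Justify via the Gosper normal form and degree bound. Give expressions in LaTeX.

Compute t_(k+1)/t_k: get (k + 3)*(2*k + 11)/((k + 7)*(2*k + 9)).
So A=k + 3 and B=k + 7, with C=k + 9/2.
f must satisfy (k + 3)·f(k+1) − (k + 6)·f(k) = k + 9/2.
Bound: deg f ≤ 3.
Coefficient equations give f(k) = k*(k + 4)*(k + 8)/30.
So s_k = (B(k−1)f/C)·t_k = (k*(k + 4)*(k + 6)*(k + 8)/(15*(2*k + 9)))·t_k = 4*k*(k + 8)/(15*(k**2 + 8*k + 15)).
Verify: 4*(2*k + 9)/(k**4 + 18*k**3 + 119*k**2 + 342*k + 360) matches t_k.

Yes. s_k = \frac{4 k \left(k + 8\right)}{15 \left(k^{2} + 8 k + 15\right)}.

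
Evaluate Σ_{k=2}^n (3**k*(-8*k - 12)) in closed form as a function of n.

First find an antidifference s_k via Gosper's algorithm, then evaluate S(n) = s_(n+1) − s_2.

Compute t_(k+1)/t_k: get 3*(2*k + 5)/(2*k + 3).
Factor: A=3; B=1; C=k + 3/2.
Need (3)·f(k+1) − (1)·f(k) = k + 3/2.
Degrees (0,0,1) ⇒ d ≤ 1.
Solve for f: f(k) = k/2 (degree 1 ≤ 1).
Get s_k = R·t_k = -4*3**k*k with R(k) = B(k−1)f(k)/C(k) = k/(2*k + 3).
Check: Δs_k = 3**k*(-8*k - 12). ✓
s_(n+1) = 12*3**n*(-n - 1) and s_(2) = -72, so S(n) = -12*3**n*n - 12*3**n + 72.

S(n) = -12*3**n*n - 12*3**n + 72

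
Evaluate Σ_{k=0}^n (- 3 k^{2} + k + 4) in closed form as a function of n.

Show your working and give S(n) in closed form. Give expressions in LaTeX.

S(n) = - n^{3} - n^{2} + 4 n + 4

Ratio r(k) = (k - 3*(k + 1)**2 + 5)/(-3*k**2 + k + 4).
A = 1, B = 1, C = k**2 - k/3 - 4/3.
Need (1)·f(k+1) − (1)·f(k) = k**2 - k/3 - 4/3.
Degrees (0,0,2) ⇒ d ≤ 3.
Solving with deg f ≤ 3: f(k) = k*(k - 3)*(k + 1)/3.
Certificate R = B(k−1)f/C = k*(k - 3)/(3*k - 4) gives s_k = k*(-k**2 + 2*k + 3).
s_(k+1) − s_k = -3*k**2 + k + 4 = t_k.
s_(n+1) = -n**3 - n**2 + 4*n + 4 and s_(0) = 0, so S(n) = -n**3 - n**2 + 4*n + 4.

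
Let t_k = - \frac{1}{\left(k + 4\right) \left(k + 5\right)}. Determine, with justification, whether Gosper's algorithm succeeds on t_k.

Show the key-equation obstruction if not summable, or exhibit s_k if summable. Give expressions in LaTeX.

Step 1: r(k) = (k + 4)/(k + 6).
Factor: A=k + 4; B=k + 6; C=1.
f must satisfy (k + 4)·f(k+1) − (k + 5)·f(k) = 1.
deg f ≤ 1 (via 1,1,0).
Solve for f: f(k) = k/4 (degree 1 ≤ 1).
Then R = B(k−1)f/C = k*(k + 5)/4, so s_k = R(k)·t_k = -k/(4*k + 16).
Δs = -1/(k**2 + 9*k + 20), as required.

Yes. s_k = - \frac{k}{4 k + 16}.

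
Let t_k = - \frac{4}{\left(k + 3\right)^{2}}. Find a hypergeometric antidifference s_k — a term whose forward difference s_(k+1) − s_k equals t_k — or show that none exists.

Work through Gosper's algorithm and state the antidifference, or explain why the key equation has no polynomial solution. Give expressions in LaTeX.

r(k) = (k + 3)**2/(k + 4)**2 after simplifying.
A = k**2 + 6*k + 9, B = k**2 + 8*k + 16, C = 1.
Solve (k**2 + 6*k + 9)·f(k+1) − (k**2 + 6*k + 9)·f(k) = 1.
d = 0 from the (2,2,0) case.
Generic f = c0 gives residual -1; -1 = 0 cannot hold, so t_k is not Gosper-summable.

not Gosper-summable; s_k does not exist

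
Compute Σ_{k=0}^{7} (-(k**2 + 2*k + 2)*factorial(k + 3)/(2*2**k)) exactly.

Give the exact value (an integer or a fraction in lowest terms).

Σ = -1091481

t_(k+1)/t_k = (k + 4)*(2*k + (k + 1)**2 + 4)/(2*(k**2 + 2*k + 2)).
Factor: A=k/2 + 2; B=1; C=k**2 + 2*k + 2.
Key eq: (k/2 + 2)·f(k+1) = (1)·f(k) + (k**2 + 2*k + 2).
From deg A=1, deg B=0, deg C=2: d=1.
Match coefficients ⇒ f(k) = 2*(k - 1).
Then R = B(k−1)f/C = 2*(k - 1)/(k**2 + 2*k + 2), so s_k = R(k)·t_k = -(k - 1)*factorial(k + 3)/2**k.
Check: Δs_k = -(k**2 + 2*k + 2)*factorial(k + 3)/(2*2**k). ✓
Evaluate s at k=8 and k=0: -1091475 and 6; difference -1091481.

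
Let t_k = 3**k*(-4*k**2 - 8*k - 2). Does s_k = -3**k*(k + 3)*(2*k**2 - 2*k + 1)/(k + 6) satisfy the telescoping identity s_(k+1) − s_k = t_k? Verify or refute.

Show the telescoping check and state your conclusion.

Invalid: residual 3**(k + 1)*(4*k**3 + 30*k**2 + 52*k + 11)/(k**2 + 13*k + 42) ≠ 0.

s_(k+1) = 3**(k + 1)*(k + 4)*(2*k - 2*(k + 1)**2 + 1)/(k + 7)
s_(k+1) − s_k = 3**k*(-4*k**4 - 48*k**3 - 184*k**2 - 206*k - 51)/(k**2 + 13*k + 42)
(s_(k+1) − s_k) − t_k = 3**(k + 1)*(4*k**3 + 30*k**2 + 52*k + 11)/(k**2 + 13*k + 42)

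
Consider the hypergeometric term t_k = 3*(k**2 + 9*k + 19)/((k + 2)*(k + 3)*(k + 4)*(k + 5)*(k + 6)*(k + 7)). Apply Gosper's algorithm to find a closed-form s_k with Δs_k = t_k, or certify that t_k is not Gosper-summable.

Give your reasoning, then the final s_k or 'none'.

Step 1: r(k) = (k + 2)*(9*k + (k + 1)**2 + 28)/((k + 8)*(k**2 + 9*k + 19)).
Take A(k)=k + 2, B(k)=k + 8, C(k)=k**2 + 9*k + 19.
Solve (k + 2)·f(k+1) − (k + 7)·f(k) = k**2 + 9*k + 19.
Bound: deg f ≤ 5.
Solve for f: f(k) = k*(k + 3)*(k + 5)*(k**2 + 12*k + 44)/144 (degree 5 ≤ 5).
Get s_k = R·t_k = k*(k**2 + 12*k + 44)/(48*(k**3 + 12*k**2 + 44*k + 48)) with R(k) = B(k−1)f(k)/C(k) = k*(k + 3)*(k + 5)*(k + 7)*(k**2 + 12*k + 44)/(144*(k**2 + 9*k + 19)).
Check: Δs_k = 3*(k**2 + 9*k + 19)/(k**6 + 27*k**5 + 295*k**4 + 1665*k**3 + 5104*k**2 + 8028*k + 5040). ✓

s_k = k*(k**2 + 12*k + 44)/(48*(k**3 + 12*k**2 + 44*k + 48))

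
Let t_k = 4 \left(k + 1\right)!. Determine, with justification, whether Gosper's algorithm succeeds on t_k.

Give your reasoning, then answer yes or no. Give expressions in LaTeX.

The ratio is k + 2.
Normal form (A,B,C) = (k + 2, 1, 1).
Need (k + 2)·f(k+1) − (1)·f(k) = 1.
Bound: deg f ≤ -1.
deg f ≤ -1 is impossible — no certificate.

No — negative degree bound, so no certificate f.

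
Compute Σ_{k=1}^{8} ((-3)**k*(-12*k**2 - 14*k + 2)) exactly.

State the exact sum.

Σ = -4566456

Compute t_(k+1)/t_k: get 3*(-6*k**2 - 19*k - 12)/(6*k**2 + 7*k - 1).
Take A(k)=-3, B(k)=1, C(k)=k**2 + 7*k/6 - 1/6.
f must satisfy (-3)·f(k+1) − (1)·f(k) = k**2 + 7*k/6 - 1/6.
d = 2 from the (0,0,2) case.
Solving with deg f ≤ 2: f(k) = -(k - 1)*(3*k + 2)/12.
So s_k = (B(k−1)f/C)·t_k = (-(k - 1)*(3*k + 2)/(2*(6*k**2 + 7*k - 1)))·t_k = (-3)**k*(3*k**2 - k - 2).
Verify: (-3)**k*(-12*k**2 - 14*k + 2) matches t_k.
Telescoping: Σ = s_(9) − s_(1) = -4566456 − (0) = -4566456.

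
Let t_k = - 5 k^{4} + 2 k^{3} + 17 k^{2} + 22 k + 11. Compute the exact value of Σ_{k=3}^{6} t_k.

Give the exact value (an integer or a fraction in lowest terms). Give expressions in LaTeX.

t_(k+1)/t_k = (5*k**4 + 18*k**3 + 7*k**2 - 42*k - 47)/(5*k**4 - 2*k**3 - 17*k**2 - 22*k - 11).
Gosper form: A/B · C(k+1)/C(k) with A=1, B=1, C=k**4 - 2*k**3/5 - 17*k**2/5 - 22*k/5 - 11/5.
Need (1)·f(k+1) − (1)·f(k) = k**4 - 2*k**3/5 - 17*k**2/5 - 22*k/5 - 11/5.
deg f ≤ 5 (via 0,0,4).
Solving with deg f ≤ 5: f(k) = k*(k**4 - 3*k**3 - 3*k**2 - 3*k - 3)/5.
Certificate R = B(k−1)f/C = k*(k**4 - 3*k**3 - 3*k**2 - 3*k - 3)/(5*k**4 - 2*k**3 - 17*k**2 - 22*k - 11) gives s_k = k*(-k**4 + 3*k**3 + 3*k**2 + 3*k + 3).
s_(k+1) − s_k = -5*k**4 + 2*k**3 + 17*k**2 + 22*k + 11 = t_k.
Sum = s_(7) − s_(3); s_(7) = -8407, s_(3) = 117 ⇒ -8524.

Σ = -8524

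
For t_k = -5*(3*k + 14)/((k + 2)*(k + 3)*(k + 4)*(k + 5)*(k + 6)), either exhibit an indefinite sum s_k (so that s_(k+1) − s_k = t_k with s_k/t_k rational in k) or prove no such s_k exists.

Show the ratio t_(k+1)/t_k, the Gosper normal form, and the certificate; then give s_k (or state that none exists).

r(k) = (k + 2)*(3*k + 17)/((k + 7)*(3*k + 14)) after simplifying.
Take A(k)=k + 2, B(k)=k + 7, C(k)=k + 14/3.
Key eq: (k + 2)·f(k+1) = (k + 6)·f(k) + (k + 14/3).
d = 4 from the (1,1,1) case.
Coefficient equations give f(k) = k*(k + 4)*(k**2 + 10*k + 31)/90.
Get s_k = R·t_k = k*(-k**2 - 10*k - 31)/(6*(k**3 + 10*k**2 + 31*k + 30)) with R(k) = B(k−1)f(k)/C(k) = k*(k + 4)*(k + 6)*(k**2 + 10*k + 31)/(30*(3*k + 14)).
Check: Δs_k = 5*(-3*k - 14)/(k**5 + 20*k**4 + 155*k**3 + 580*k**2 + 1044*k + 720). ✓

s_k = k*(-k**2 - 10*k - 31)/(6*(k**3 + 10*k**2 + 31*k + 30))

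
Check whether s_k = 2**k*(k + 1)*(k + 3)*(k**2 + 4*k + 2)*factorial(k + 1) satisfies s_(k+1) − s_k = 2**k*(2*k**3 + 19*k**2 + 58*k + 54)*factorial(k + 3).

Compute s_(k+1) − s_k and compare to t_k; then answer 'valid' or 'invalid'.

s_(k+1) = 2**(k + 1)*(k + 2)*(k + 4)*(k**2 + 6*k + 7)*factorial(k + 2)
s_(k+1) − s_k = 2**k*(2*k**5 + 27*k**4 + 142*k**3 + 363*k**2 + 452*k + 218)*factorial(k + 1)
(s_(k+1) − s_k) − t_k = -2**k*(2*k**4 + 23*k**3 + 95*k**2 + 166*k + 106)*factorial(k + 1)

Invalid: residual -2**k*(2*k**4 + 23*k**3 + 95*k**2 + 166*k + 106)*factorial(k + 1) ≠ 0.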